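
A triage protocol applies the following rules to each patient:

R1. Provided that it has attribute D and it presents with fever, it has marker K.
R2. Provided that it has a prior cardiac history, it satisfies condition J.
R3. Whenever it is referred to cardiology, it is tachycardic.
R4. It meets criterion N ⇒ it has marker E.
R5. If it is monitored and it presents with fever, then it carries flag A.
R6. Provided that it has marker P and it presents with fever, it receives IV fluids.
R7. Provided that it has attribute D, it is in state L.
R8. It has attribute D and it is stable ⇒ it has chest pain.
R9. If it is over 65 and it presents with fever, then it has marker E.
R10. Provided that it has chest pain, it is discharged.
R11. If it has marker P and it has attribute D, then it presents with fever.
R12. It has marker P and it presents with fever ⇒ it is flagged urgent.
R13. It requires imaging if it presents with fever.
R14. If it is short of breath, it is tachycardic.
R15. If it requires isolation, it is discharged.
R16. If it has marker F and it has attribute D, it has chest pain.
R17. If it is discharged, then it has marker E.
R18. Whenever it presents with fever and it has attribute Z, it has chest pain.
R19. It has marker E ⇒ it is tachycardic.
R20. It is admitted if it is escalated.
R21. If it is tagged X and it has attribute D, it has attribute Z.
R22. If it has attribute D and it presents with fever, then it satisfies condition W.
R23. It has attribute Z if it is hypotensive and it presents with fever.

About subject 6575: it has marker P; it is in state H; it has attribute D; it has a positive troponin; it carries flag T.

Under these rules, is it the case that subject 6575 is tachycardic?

No

Forward chaining from the given facts derives: is in state L, presents with fever, is flagged urgent, requires imaging, satisfies condition W, has marker K, receives IV fluids.
Rules concluding "it is tachycardic": R3 needs "it is referred to cardiology"; R14 needs "it is short of breath"; R19 needs "it has marker E" — none of these are established.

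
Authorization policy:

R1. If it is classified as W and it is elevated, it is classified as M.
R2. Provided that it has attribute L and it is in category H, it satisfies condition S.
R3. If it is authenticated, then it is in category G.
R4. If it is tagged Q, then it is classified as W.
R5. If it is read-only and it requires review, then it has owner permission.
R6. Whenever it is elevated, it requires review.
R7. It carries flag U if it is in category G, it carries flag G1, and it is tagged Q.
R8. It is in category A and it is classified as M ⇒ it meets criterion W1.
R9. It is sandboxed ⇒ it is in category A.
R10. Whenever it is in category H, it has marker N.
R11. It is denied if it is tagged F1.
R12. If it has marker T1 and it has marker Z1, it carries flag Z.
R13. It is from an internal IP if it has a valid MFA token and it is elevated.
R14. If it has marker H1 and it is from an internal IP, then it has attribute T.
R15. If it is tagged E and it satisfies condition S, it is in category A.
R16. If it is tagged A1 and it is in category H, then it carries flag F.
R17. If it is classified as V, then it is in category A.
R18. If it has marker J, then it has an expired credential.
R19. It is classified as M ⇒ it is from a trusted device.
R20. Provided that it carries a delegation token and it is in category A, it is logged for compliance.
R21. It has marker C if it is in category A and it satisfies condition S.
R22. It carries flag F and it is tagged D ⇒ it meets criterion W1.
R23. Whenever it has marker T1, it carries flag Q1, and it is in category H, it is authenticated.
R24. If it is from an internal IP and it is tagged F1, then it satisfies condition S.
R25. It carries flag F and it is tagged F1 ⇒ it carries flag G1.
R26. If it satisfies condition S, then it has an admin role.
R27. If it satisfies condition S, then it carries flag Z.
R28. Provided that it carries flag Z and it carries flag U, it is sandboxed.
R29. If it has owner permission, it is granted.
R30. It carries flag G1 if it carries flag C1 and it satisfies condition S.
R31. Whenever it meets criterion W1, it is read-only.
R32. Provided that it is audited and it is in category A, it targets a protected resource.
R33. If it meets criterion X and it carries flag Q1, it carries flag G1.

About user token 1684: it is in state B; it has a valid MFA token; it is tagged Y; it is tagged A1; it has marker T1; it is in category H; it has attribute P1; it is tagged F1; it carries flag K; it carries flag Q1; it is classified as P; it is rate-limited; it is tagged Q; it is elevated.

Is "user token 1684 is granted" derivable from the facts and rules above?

Yes

By R4 (it is tagged Q): it is classified as W.
By R6 (it is elevated): it requires review.
By R13 (it has a valid MFA token, it is elevated): it is from an internal IP.
By R16 (it is tagged A1, it is in category H): it carries flag F.
By R23 (it has marker T1, it carries flag Q1, it is in category H): it is authenticated.
By R24 (it is from an internal IP, it is tagged F1): it satisfies condition S.
By R25 (it carries flag F, it is tagged F1): it carries flag G1.
By R27 (it satisfies condition S): it carries flag Z.
By R1 (it is classified as W, it is elevated): it is classified as M.
By R3 (it is authenticated): it is in category G.
By R7 (it is in category G, it carries flag G1, it is tagged Q): it carries flag U.
By R28 (it carries flag Z, it carries flag U): it is sandboxed.
By R9 (it is sandboxed): it is in category A.
By R8 (it is in category A, it is classified as M): it meets criterion W1.
By R31 (it meets criterion W1): it is read-only.
By R5 (it is read-only, it requires review): it has owner permission.
By R29 (it has owner permission): it is granted.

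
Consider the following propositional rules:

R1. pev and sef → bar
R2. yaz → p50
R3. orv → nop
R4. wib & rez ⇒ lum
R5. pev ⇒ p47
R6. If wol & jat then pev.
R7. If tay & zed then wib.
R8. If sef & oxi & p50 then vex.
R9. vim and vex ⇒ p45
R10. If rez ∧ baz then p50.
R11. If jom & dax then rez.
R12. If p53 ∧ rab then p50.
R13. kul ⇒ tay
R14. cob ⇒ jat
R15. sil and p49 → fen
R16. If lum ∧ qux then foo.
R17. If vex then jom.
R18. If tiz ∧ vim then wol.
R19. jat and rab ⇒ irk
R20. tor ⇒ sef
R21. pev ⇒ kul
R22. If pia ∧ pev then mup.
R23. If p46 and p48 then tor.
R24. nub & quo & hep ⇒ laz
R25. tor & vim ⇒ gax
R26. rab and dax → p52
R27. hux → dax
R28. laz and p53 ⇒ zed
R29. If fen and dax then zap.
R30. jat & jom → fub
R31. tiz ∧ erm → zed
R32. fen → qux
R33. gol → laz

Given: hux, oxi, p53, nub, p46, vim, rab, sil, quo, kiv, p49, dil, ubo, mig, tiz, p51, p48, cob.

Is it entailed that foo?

Forward chaining from the given facts derives: p50, jat, fen, wol, irk, tor, gax, dax, zap, qux, pev, sef, kul, p52, bar, p47, vex, p45, tay, jom, fub, rez.
The only rule concluding foo is R16, which needs lum; that is never established.

No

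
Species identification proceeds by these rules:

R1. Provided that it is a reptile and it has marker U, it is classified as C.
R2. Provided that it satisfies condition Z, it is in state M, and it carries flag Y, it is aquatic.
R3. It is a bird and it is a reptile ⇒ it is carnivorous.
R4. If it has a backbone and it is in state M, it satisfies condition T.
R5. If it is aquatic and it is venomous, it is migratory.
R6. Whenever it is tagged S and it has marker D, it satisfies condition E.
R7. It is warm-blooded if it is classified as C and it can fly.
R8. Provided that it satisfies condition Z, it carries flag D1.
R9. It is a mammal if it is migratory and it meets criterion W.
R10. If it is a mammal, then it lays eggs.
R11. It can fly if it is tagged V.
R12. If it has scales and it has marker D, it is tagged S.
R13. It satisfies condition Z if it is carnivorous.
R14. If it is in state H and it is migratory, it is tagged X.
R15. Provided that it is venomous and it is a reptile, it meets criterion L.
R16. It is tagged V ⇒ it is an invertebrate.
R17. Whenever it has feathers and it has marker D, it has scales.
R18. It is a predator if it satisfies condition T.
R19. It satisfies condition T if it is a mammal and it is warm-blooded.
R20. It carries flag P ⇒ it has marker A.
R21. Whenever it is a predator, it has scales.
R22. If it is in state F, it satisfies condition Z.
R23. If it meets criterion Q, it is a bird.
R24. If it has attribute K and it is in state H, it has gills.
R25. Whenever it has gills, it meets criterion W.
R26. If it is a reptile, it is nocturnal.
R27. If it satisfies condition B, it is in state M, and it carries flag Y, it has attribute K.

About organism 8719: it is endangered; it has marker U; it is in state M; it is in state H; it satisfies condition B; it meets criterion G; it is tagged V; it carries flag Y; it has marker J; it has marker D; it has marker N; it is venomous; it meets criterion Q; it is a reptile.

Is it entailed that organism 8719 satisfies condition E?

By R1 (it is a reptile, it has marker U): it is classified as C.
By R11 (it is tagged V): it can fly.
By R23 (it meets criterion Q): it is a bird.
By R27 (it satisfies condition B, it is in state M, it carries flag Y): it has attribute K.
By R3 (it is a bird, it is a reptile): it is carnivorous.
By R7 (it is classified as C, it can fly): it is warm-blooded.
By R13 (it is carnivorous): it satisfies condition Z.
By R24 (it has attribute K, it is in state H): it has gills.
By R25 (it has gills): it meets criterion W.
By R2 (it satisfies condition Z, it is in state M, it carries flag Y): it is aquatic.
By R5 (it is aquatic, it is venomous): it is migratory.
By R9 (it is migratory, it meets criterion W): it is a mammal.
By R19 (it is a mammal, it is warm-blooded): it satisfies condition T.
By R18 (it satisfies condition T): it is a predator.
By R21 (it is a predator): it has scales.
By R12 (it has scales, it has marker D): it is tagged S.
By R6 (it is tagged S, it has marker D): it satisfies condition E.

Yes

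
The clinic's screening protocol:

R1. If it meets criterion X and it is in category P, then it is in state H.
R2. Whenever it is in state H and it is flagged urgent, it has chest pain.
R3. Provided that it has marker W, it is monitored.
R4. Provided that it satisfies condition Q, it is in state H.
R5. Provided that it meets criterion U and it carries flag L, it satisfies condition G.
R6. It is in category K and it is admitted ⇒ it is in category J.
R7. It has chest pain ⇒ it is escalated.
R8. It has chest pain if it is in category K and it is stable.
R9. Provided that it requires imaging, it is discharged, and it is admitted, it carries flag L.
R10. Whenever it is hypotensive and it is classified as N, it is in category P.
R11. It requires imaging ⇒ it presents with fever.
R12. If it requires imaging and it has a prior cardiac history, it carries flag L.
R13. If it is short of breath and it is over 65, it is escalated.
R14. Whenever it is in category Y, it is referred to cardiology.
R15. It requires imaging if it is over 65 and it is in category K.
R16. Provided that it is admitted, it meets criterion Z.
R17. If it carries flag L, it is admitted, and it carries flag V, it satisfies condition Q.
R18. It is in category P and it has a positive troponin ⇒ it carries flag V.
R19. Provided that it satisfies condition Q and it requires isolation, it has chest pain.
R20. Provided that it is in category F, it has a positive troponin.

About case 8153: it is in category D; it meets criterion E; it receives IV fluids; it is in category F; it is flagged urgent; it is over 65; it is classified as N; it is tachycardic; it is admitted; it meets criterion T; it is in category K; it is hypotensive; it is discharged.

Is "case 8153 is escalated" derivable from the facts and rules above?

Yes

By R10 (it is hypotensive, it is classified as N): it is in category P.
By R15 (it is over 65, it is in category K): it requires imaging.
By R20 (it is in category F): it has a positive troponin.
By R9 (it requires imaging, it is discharged, it is admitted): it carries flag L.
By R18 (it is in category P, it has a positive troponin): it carries flag V.
By R17 (it carries flag L, it is admitted, it carries flag V): it satisfies condition Q.
By R4 (it satisfies condition Q): it is in state H.
By R2 (it is in state H, it is flagged urgent): it has chest pain.
By R7 (it has chest pain): it is escalated.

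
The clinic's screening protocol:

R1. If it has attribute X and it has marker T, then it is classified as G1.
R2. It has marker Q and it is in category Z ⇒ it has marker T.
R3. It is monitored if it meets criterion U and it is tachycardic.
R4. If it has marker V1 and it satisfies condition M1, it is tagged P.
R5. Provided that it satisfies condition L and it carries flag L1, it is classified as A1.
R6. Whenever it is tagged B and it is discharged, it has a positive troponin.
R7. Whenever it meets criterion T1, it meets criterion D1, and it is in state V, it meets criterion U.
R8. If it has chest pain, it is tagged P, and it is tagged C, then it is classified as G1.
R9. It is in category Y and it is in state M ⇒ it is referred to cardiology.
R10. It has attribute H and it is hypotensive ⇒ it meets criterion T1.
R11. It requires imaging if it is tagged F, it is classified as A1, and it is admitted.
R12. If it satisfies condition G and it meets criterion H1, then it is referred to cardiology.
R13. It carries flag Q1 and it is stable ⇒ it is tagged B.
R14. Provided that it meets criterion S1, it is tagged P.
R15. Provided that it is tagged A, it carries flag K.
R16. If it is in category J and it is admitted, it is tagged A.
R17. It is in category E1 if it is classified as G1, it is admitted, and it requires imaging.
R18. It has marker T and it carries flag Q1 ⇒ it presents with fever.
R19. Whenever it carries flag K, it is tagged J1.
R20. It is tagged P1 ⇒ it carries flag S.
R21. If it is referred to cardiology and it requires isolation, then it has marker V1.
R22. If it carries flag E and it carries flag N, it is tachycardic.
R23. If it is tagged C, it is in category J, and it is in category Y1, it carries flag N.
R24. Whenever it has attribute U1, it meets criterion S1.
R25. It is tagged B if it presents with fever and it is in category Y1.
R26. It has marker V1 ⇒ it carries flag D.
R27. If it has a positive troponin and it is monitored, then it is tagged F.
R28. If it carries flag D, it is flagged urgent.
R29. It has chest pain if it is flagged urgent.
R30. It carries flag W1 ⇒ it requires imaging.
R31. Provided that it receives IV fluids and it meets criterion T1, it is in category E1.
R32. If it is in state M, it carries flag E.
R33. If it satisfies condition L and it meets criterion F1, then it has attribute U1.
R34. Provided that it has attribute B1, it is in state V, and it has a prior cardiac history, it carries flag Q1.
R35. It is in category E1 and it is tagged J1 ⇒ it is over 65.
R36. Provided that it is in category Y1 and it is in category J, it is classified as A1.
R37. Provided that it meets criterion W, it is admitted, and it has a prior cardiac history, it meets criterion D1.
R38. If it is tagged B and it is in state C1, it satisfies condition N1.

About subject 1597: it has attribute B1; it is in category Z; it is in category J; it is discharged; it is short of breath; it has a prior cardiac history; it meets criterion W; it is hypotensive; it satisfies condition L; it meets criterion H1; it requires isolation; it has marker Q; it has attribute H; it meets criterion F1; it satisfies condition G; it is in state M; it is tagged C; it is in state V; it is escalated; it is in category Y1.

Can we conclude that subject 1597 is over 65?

No

Forward chaining from the given facts derives: has marker T, meets criterion T1, is referred to cardiology, has marker V1, carries flag N, carries flag D, is flagged urgent, has chest pain, carries flag E, has attribute U1, carries flag Q1, is classified as A1, presents with fever, is tachycardic, meets criterion S1, is tagged B, has a positive troponin, is tagged P, is classified as G1.
The only rule concluding "it is over 65" is R35, which needs "it is in category E1"; that is never established.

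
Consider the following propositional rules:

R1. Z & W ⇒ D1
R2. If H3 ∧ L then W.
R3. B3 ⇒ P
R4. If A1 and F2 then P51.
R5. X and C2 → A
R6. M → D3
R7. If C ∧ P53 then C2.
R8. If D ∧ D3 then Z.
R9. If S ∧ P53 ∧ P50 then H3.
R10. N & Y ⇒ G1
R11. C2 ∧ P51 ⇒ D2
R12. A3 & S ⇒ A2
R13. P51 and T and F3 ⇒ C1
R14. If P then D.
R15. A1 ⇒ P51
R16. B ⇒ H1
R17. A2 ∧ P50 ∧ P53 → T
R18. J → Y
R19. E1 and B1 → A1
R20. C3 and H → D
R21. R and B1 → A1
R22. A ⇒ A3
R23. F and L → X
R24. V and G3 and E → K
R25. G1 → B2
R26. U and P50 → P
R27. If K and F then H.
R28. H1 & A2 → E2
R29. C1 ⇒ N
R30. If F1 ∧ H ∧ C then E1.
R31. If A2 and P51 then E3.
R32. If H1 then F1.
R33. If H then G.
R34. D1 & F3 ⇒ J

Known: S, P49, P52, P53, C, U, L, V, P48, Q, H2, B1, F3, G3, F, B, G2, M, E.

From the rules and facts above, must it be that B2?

No

Forward chaining from the given facts derives: D3, C2, H1, X, K, H, F1, G, A, A3, E1, A2, A1, E2, P51, E3, D2.
The only rule concluding B2 is R25, which needs G1; that is never established.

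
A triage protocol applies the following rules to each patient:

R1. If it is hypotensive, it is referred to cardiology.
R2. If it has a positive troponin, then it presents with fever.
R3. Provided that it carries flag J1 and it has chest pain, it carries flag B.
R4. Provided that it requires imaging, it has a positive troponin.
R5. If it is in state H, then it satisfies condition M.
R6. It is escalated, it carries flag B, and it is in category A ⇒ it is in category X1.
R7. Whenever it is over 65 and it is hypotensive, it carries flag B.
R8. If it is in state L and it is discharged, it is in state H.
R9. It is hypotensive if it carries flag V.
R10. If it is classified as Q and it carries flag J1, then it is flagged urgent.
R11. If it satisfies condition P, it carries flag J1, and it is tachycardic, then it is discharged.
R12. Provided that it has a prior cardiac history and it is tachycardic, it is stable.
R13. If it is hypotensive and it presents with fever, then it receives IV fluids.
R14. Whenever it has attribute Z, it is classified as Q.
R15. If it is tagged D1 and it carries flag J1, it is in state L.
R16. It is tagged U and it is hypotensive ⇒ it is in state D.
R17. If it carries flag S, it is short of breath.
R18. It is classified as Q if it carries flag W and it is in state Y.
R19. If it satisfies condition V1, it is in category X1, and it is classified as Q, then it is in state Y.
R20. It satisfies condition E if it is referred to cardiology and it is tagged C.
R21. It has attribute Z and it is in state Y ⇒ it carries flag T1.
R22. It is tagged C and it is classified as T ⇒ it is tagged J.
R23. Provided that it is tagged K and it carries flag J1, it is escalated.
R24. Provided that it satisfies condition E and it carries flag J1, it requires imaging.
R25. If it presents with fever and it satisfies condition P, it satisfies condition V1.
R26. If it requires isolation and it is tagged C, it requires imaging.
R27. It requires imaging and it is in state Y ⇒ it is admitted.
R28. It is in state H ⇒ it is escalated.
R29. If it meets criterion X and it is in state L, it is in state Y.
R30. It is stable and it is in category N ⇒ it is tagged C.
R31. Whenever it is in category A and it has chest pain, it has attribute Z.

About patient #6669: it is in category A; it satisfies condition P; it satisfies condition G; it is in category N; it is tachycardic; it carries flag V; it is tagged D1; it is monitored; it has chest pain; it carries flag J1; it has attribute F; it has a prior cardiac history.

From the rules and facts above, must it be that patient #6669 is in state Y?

By R3 (it carries flag J1, it has chest pain): it carries flag B.
By R9 (it carries flag V): it is hypotensive.
By R11 (it satisfies condition P, it carries flag J1, it is tachycardic): it is discharged.
By R12 (it has a prior cardiac history, it is tachycardic): it is stable.
By R15 (it is tagged D1, it carries flag J1): it is in state L.
By R30 (it is stable, it is in category N): it is tagged C.
By R31 (it is in category A, it has chest pain): it has attribute Z.
By R1 (it is hypotensive): it is referred to cardiology.
By R8 (it is in state L, it is discharged): it is in state H.
By R14 (it has attribute Z): it is classified as Q.
By R20 (it is referred to cardiology, it is tagged C): it satisfies condition E.
By R24 (it satisfies condition E, it carries flag J1): it requires imaging.
By R28 (it is in state H): it is escalated.
By R4 (it requires imaging): it has a positive troponin.
By R6 (it is escalated, it carries flag B, it is in category A): it is in category X1.
By R2 (it has a positive troponin): it presents with fever.
By R25 (it presents with fever, it satisfies condition P): it satisfies condition V1.
By R19 (it satisfies condition V1, it is in category X1, it is classified as Q): it is in state Y.

Yes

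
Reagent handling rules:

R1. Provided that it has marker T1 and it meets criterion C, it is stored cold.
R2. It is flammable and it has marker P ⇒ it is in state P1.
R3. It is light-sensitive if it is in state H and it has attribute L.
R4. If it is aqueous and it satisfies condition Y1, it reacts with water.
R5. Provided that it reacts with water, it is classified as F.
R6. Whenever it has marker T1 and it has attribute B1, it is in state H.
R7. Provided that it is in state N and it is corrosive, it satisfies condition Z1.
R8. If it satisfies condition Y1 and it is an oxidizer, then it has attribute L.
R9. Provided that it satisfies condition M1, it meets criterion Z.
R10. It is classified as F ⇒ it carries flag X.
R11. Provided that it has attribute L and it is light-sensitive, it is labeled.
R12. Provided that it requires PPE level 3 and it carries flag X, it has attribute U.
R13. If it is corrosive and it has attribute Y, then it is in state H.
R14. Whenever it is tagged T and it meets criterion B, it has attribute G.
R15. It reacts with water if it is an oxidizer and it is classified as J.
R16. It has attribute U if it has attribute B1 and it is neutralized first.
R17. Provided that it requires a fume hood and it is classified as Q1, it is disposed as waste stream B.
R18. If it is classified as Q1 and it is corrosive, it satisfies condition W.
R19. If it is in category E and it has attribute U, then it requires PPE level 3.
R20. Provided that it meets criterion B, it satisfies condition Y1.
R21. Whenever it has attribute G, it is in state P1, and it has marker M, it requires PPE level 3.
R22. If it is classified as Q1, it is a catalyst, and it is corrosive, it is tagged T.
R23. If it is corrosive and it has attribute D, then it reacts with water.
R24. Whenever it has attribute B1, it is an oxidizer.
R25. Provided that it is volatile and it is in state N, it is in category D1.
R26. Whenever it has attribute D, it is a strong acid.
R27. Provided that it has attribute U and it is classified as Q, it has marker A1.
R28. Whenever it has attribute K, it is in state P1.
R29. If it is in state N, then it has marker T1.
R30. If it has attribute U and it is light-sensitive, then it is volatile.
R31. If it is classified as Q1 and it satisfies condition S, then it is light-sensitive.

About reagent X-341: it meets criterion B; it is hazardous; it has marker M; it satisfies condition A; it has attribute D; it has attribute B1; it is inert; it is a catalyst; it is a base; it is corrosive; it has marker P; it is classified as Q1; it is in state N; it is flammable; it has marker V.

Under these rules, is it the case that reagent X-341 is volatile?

By R2 (it is flammable, it has marker P): it is in state P1.
By R20 (it meets criterion B): it satisfies condition Y1.
By R22 (it is classified as Q1, it is a catalyst, it is corrosive): it is tagged T.
By R23 (it is corrosive, it has attribute D): it reacts with water.
By R24 (it has attribute B1): it is an oxidizer.
By R29 (it is in state N): it has marker T1.
By R5 (it reacts with water): it is classified as F.
By R6 (it has marker T1, it has attribute B1): it is in state H.
By R8 (it satisfies condition Y1, it is an oxidizer): it has attribute L.
By R10 (it is classified as F): it carries flag X.
By R14 (it is tagged T, it meets criterion B): it has attribute G.
By R21 (it has attribute G, it is in state P1, it has marker M): it requires PPE level 3.
By R3 (it is in state H, it has attribute L): it is light-sensitive.
By R12 (it requires PPE level 3, it carries flag X): it has attribute U.
By R30 (it has attribute U, it is light-sensitive): it is volatile.

Yes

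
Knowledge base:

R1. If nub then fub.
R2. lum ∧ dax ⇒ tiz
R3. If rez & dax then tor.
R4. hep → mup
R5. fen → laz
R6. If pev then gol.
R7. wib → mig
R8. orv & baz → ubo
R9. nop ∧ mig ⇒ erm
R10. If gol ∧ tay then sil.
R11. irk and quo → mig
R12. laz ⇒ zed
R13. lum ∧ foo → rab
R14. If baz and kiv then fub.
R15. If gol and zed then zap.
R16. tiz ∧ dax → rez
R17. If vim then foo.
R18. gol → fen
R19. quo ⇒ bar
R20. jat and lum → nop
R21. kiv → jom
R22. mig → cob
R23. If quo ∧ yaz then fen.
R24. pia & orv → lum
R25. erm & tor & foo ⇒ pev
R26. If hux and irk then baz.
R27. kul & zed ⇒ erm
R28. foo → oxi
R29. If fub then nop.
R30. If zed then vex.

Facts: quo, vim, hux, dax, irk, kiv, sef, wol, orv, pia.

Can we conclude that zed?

Yes

mig  (by R11: irk, quo)
foo  (by R17: vim)
lum  (by R24: pia, orv)
baz  (by R26: hux, irk)
tiz  (by R2: lum, dax)
fub  (by R14: baz, kiv)
rez  (by R16: tiz, dax)
nop  (by R29: fub)
tor  (by R3: rez, dax)
erm  (by R9: nop, mig)
pev  (by R25: erm, tor, foo)
gol  (by R6: pev)
fen  (by R18: gol)
laz  (by R5: fen)
zed  (by R12: laz)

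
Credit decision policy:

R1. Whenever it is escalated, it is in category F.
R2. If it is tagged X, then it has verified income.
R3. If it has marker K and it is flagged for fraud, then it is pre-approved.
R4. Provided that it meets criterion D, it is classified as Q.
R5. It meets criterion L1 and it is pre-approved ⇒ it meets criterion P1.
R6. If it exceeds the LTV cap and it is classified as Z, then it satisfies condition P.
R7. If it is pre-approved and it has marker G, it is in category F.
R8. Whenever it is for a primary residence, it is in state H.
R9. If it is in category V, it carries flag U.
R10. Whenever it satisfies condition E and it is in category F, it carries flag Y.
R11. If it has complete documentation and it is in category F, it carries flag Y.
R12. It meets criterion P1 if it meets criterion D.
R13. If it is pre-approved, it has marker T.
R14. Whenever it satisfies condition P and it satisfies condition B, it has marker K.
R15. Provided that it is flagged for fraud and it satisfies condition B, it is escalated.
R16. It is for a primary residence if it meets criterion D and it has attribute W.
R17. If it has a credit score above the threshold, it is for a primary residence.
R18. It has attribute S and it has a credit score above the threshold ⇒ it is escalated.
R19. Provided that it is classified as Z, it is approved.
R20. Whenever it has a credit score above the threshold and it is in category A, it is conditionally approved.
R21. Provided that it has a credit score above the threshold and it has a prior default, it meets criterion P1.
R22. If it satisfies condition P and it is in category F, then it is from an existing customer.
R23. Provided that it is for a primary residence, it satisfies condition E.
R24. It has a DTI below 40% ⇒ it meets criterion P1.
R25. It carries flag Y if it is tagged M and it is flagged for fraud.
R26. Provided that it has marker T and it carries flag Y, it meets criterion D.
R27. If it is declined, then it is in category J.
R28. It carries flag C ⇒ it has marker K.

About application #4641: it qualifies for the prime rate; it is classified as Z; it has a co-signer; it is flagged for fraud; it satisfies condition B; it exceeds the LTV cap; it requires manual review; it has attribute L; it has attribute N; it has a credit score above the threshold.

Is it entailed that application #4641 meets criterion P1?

Yes

By R6 (it exceeds the LTV cap, it is classified as Z): it satisfies condition P.
By R14 (it satisfies condition P, it satisfies condition B): it has marker K.
By R15 (it is flagged for fraud, it satisfies condition B): it is escalated.
By R17 (it has a credit score above the threshold): it is for a primary residence.
By R23 (it is for a primary residence): it satisfies condition E.
By R1 (it is escalated): it is in category F.
By R3 (it has marker K, it is flagged for fraud): it is pre-approved.
By R10 (it satisfies condition E, it is in category F): it carries flag Y.
By R13 (it is pre-approved): it has marker T.
By R26 (it has marker T, it carries flag Y): it meets criterion D.
By R12 (it meets criterion D): it meets criterion P1.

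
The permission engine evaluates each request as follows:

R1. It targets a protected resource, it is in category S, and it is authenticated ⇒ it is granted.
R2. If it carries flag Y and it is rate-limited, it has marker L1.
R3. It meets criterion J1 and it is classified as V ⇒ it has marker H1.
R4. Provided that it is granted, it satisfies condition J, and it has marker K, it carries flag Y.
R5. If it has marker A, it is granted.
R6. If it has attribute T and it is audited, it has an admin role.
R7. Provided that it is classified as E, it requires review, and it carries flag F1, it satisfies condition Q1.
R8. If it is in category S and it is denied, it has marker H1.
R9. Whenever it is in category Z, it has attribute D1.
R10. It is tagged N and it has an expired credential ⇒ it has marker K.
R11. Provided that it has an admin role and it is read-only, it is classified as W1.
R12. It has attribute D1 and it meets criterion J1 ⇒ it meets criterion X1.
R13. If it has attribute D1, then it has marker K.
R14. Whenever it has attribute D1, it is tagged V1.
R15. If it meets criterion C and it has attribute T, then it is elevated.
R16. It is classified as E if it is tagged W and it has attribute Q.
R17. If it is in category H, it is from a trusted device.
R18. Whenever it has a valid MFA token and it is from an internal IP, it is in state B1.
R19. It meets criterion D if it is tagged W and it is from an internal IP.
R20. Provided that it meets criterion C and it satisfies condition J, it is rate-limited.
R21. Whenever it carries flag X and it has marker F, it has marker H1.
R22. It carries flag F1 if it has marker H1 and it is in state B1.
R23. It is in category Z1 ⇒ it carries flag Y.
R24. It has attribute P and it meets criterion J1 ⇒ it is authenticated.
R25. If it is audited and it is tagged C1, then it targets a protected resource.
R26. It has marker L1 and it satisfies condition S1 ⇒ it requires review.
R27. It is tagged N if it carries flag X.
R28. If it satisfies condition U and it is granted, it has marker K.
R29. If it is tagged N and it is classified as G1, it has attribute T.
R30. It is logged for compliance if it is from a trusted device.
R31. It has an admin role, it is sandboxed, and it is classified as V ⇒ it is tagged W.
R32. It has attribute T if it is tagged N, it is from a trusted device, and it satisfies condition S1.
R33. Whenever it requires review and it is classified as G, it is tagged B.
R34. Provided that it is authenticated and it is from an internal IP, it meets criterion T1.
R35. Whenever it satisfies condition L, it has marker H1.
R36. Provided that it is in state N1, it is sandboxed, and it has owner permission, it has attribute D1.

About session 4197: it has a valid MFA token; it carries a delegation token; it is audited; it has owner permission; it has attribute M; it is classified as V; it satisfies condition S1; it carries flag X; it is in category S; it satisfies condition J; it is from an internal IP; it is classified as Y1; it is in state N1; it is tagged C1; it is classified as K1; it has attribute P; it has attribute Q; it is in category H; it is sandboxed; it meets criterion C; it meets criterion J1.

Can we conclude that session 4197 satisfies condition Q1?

By R3 (it meets criterion J1, it is classified as V): it has marker H1.
By R17 (it is in category H): it is from a trusted device.
By R18 (it has a valid MFA token, it is from an internal IP): it is in state B1.
By R20 (it meets criterion C, it satisfies condition J): it is rate-limited.
By R22 (it has marker H1, it is in state B1): it carries flag F1.
By R24 (it has attribute P, it meets criterion J1): it is authenticated.
By R25 (it is audited, it is tagged C1): it targets a protected resource.
By R27 (it carries flag X): it is tagged N.
By R32 (it is tagged N, it is from a trusted device, it satisfies condition S1): it has attribute T.
By R36 (it is in state N1, it is sandboxed, it has owner permission): it has attribute D1.
By R1 (it targets a protected resource, it is in category S, it is authenticated): it is granted.
By R6 (it has attribute T, it is audited): it has an admin role.
By R13 (it has attribute D1): it has marker K.
By R31 (it has an admin role, it is sandboxed, it is classified as V): it is tagged W.
By R4 (it is granted, it satisfies condition J, it has marker K): it carries flag Y.
By R16 (it is tagged W, it has attribute Q): it is classified as E.
By R2 (it carries flag Y, it is rate-limited): it has marker L1.
By R26 (it has marker L1, it satisfies condition S1): it requires review.
By R7 (it is classified as E, it requires review, it carries flag F1): it satisfies condition Q1.

Yes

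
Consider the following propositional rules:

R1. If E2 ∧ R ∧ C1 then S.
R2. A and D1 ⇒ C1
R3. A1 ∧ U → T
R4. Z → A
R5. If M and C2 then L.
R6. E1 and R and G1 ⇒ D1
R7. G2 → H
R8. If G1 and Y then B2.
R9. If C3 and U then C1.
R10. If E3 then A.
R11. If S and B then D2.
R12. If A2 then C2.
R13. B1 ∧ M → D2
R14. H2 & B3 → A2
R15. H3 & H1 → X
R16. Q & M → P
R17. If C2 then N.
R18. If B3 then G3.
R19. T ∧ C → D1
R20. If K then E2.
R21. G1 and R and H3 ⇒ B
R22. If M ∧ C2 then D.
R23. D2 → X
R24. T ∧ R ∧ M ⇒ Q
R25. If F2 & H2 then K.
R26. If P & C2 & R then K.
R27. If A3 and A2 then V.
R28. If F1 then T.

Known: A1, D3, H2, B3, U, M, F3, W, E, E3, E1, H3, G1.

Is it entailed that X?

Forward chaining from the given facts derives: T, A, A2, G3, C2, N, D, L.
Rules concluding X: R15 needs H1; R23 needs D2 — none of these are established.

No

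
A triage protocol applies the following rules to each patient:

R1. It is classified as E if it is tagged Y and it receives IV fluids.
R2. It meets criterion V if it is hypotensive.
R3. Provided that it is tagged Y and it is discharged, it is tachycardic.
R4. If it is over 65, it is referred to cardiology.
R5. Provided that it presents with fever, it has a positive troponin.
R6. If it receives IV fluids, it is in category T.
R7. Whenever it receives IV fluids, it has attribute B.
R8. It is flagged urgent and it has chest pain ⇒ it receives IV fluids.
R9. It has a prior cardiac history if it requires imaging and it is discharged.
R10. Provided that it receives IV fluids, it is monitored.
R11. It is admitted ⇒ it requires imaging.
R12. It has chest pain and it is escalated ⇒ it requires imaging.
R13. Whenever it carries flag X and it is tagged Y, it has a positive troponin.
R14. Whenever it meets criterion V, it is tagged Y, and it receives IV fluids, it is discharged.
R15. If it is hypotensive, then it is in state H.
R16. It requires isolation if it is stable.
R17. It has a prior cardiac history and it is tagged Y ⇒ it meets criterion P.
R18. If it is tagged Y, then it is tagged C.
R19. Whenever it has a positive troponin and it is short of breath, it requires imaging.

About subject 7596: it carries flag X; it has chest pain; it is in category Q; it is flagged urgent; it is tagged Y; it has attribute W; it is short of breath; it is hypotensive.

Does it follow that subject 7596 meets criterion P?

Yes

By R2 (it is hypotensive): it meets criterion V.
By R8 (it is flagged urgent, it has chest pain): it receives IV fluids.
By R13 (it carries flag X, it is tagged Y): it has a positive troponin.
By R14 (it meets criterion V, it is tagged Y, it receives IV fluids): it is discharged.
By R19 (it has a positive troponin, it is short of breath): it requires imaging.
By R9 (it requires imaging, it is discharged): it has a prior cardiac history.
By R17 (it has a prior cardiac history, it is tagged Y): it meets criterion P.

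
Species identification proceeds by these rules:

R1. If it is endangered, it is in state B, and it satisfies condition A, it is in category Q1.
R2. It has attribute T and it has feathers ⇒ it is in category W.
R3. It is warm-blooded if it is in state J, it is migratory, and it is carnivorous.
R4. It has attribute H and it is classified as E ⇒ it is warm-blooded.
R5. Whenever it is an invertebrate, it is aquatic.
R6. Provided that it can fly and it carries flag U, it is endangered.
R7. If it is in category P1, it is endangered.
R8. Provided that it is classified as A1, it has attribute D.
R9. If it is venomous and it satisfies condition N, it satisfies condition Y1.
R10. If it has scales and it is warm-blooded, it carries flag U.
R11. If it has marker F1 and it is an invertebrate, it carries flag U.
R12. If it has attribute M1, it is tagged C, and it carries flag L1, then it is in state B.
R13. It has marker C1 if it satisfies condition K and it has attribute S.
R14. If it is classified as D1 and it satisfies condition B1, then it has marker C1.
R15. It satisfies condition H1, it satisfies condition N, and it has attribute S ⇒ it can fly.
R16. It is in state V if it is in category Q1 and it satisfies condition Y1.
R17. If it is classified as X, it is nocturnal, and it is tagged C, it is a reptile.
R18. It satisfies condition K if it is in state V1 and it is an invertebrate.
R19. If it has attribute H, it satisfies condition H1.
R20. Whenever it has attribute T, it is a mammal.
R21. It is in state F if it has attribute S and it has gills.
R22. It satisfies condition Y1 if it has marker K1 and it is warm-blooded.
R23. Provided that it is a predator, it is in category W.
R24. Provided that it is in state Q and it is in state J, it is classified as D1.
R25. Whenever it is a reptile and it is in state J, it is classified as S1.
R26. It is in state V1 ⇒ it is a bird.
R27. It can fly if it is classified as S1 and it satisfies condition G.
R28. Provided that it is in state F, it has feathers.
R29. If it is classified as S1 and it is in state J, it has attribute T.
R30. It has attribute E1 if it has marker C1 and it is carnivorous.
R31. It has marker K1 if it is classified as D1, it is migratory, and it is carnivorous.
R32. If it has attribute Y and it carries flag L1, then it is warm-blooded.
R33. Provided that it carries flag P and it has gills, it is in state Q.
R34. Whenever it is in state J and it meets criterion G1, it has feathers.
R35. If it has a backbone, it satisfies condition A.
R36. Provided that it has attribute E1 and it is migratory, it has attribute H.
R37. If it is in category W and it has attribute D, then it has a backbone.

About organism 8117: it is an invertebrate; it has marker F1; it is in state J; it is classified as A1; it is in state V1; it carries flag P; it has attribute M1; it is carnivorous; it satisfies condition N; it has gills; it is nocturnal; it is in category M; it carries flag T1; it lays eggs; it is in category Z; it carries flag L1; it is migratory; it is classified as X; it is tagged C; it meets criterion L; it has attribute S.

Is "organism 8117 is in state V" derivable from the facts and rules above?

By R3 (it is in state J, it is migratory, it is carnivorous): it is warm-blooded.
By R8 (it is classified as A1): it has attribute D.
By R11 (it has marker F1, it is an invertebrate): it carries flag U.
By R12 (it has attribute M1, it is tagged C, it carries flag L1): it is in state B.
By R17 (it is classified as X, it is nocturnal, it is tagged C): it is a reptile.
By R18 (it is in state V1, it is an invertebrate): it satisfies condition K.
By R21 (it has attribute S, it has gills): it is in state F.
By R25 (it is a reptile, it is in state J): it is classified as S1.
By R28 (it is in state F): it has feathers.
By R29 (it is classified as S1, it is in state J): it has attribute T.
By R33 (it carries flag P, it has gills): it is in state Q.
By R2 (it has attribute T, it has feathers): it is in category W.
By R13 (it satisfies condition K, it has attribute S): it has marker C1.
By R24 (it is in state Q, it is in state J): it is classified as D1.
By R30 (it has marker C1, it is carnivorous): it has attribute E1.
By R31 (it is classified as D1, it is migratory, it is carnivorous): it has marker K1.
By R36 (it has attribute E1, it is migratory): it has attribute H.
By R37 (it is in category W, it has attribute D): it has a backbone.
By R19 (it has attribute H): it satisfies condition H1.
By R22 (it has marker K1, it is warm-blooded): it satisfies condition Y1.
By R35 (it has a backbone): it satisfies condition A.
By R15 (it satisfies condition H1, it satisfies condition N, it has attribute S): it can fly.
By R6 (it can fly, it carries flag U): it is endangered.
By R1 (it is endangered, it is in state B, it satisfies condition A): it is in category Q1.
By R16 (it is in category Q1, it satisfies condition Y1): it is in state V.

Yes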